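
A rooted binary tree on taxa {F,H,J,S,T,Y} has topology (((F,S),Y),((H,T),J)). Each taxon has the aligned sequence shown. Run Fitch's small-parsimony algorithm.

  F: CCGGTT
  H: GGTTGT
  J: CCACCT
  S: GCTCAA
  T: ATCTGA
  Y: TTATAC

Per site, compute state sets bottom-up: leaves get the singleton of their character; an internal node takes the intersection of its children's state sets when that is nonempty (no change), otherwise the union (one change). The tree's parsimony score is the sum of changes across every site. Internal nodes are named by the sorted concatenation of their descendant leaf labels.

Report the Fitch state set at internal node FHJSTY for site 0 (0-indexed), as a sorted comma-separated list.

site 0, node FS: F={C} ∪ S={G} → {C,G} (+1)
site 0, node FSY: FS={C,G} ∪ Y={T} → {C,G,T} (+1)
site 0, node HT: H={G} ∪ T={A} → {A,G} (+1)
site 0, node HJT: HT={A,G} ∪ J={C} → {A,C,G} (+1)
site 0, node FHJSTY: FSY={C,G,T} ∩ HJT={A,C,G} → {C,G} (+0)
site 1, node FS: F={C} ∩ S={C} → {C} (+0)
site 1, node FSY: FS={C} ∪ Y={T} → {C,T} (+1)
site 1, node HT: H={G} ∪ T={T} → {G,T} (+1)
site 1, node HJT: HT={G,T} ∪ J={C} → {C,G,T} (+1)
site 1, node FHJSTY: FSY={C,T} ∩ HJT={C,G,T} → {C,T} (+0)
site 2, node FS: F={G} ∪ S={T} → {G,T} (+1)
site 2, node FSY: FS={G,T} ∪ Y={A} → {A,G,T} (+1)
site 2, node HT: H={T} ∪ T={C} → {C,T} (+1)
site 2, node HJT: HT={C,T} ∪ J={A} → {A,C,T} (+1)
site 2, node FHJSTY: FSY={A,G,T} ∩ HJT={A,C,T} → {A,T} (+0)
site 3, node FS: F={G} ∪ S={C} → {C,G} (+1)
site 3, node FSY: FS={C,G} ∪ Y={T} → {C,G,T} (+1)
site 3, node HT: H={T} ∩ T={T} → {T} (+0)
site 3, node HJT: HT={T} ∪ J={C} → {C,T} (+1)
site 3, node FHJSTY: FSY={C,G,T} ∩ HJT={C,T} → {C,T} (+0)
site 4, node FS: F={T} ∪ S={A} → {A,T} (+1)
site 4, node FSY: FS={A,T} ∩ Y={A} → {A} (+0)
site 4, node HT: H={G} ∩ T={G} → {G} (+0)
site 4, node HJT: HT={G} ∪ J={C} → {C,G} (+1)
site 4, node FHJSTY: FSY={A} ∪ HJT={C,G} → {A,C,G} (+1)
site 5, node FS: F={T} ∪ S={A} → {A,T} (+1)
site 5, node FSY: FS={A,T} ∪ Y={C} → {A,C,T} (+1)
site 5, node HT: H={T} ∪ T={A} → {A,T} (+1)
site 5, node HJT: HT={A,T} ∩ J={T} → {T} (+0)
site 5, node FHJSTY: FSY={A,C,T} ∩ HJT={T} → {T} (+0)
per-site changes: [4, 3, 4, 3, 3, 3]; total = 20

C,G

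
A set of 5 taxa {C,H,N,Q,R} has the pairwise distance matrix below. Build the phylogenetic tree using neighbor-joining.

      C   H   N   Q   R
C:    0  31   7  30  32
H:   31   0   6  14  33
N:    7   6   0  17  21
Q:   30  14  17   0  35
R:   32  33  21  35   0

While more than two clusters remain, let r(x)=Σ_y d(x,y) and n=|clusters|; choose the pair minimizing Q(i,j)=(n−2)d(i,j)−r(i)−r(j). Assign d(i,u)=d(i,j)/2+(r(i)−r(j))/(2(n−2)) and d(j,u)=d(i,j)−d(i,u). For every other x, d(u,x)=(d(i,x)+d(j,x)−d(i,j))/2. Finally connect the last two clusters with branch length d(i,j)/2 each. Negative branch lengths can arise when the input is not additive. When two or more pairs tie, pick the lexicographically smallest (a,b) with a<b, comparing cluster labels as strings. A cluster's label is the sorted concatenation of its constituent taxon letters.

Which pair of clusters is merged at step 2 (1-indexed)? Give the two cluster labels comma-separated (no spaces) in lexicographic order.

C,N

1. join H+Q (d=14, Q=-138) ⇒ HQ; edges |H|=5, |Q|=9
  updated: d(C,HQ)=47/2, d(HQ,N)=9/2, d(HQ,R)=27
2. join C+N (d=7, Q=-81) ⇒ CN; edges |C|=11, |N|=-4
  updated: d(CN,HQ)=21/2, d(CN,R)=23
3. join CN+HQ (d=21/2, Q=-121/2) ⇒ CHNQ; edges |CN|=13/4, |HQ|=29/4
  updated: d(CHNQ,R)=79/4
4. join CHNQ+R (d=79/4) ⇒ CHNQR; edges |CHNQ|=79/8, |R|=79/8
final tree: (((C:11,N:-4):13/4,(H:5,Q:9):29/4):79/8,R:79/8)
total length: 205/4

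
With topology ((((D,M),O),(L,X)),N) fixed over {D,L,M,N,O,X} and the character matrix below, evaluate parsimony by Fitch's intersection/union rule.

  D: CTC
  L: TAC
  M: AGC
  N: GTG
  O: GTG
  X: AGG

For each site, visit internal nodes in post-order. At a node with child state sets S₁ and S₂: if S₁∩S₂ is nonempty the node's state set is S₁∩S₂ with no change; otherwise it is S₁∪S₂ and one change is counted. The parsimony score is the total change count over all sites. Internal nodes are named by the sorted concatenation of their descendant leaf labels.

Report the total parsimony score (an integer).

[col 0] DM: children D:{C}, M:{A} ∪→ {A,C}; cost 1
[col 0] DMO: children DM:{A,C}, O:{G} ∪→ {A,C,G}; cost 1
[col 0] LX: children L:{T}, X:{A} ∪→ {A,T}; cost 1
[col 0] DLMOX: children DMO:{A,C,G}, LX:{A,T} ∩→ {A}; cost 0
[col 0] DLMNOX: children DLMOX:{A}, N:{G} ∪→ {A,G}; cost 1
[col 1] DM: children D:{T}, M:{G} ∪→ {G,T}; cost 1
[col 1] DMO: children DM:{G,T}, O:{T} ∩→ {T}; cost 0
[col 1] LX: children L:{A}, X:{G} ∪→ {A,G}; cost 1
[col 1] DLMOX: children DMO:{T}, LX:{A,G} ∪→ {A,G,T}; cost 1
[col 1] DLMNOX: children DLMOX:{A,G,T}, N:{T} ∩→ {T}; cost 0
[col 2] DM: children D:{C}, M:{C} ∩→ {C}; cost 0
[col 2] DMO: children DM:{C}, O:{G} ∪→ {C,G}; cost 1
[col 2] LX: children L:{C}, X:{G} ∪→ {C,G}; cost 1
[col 2] DLMOX: children DMO:{C,G}, LX:{C,G} ∩→ {C,G}; cost 0
[col 2] DLMNOX: children DLMOX:{C,G}, N:{G} ∩→ {G}; cost 0
per-site changes: [4, 3, 2]; total = 9

9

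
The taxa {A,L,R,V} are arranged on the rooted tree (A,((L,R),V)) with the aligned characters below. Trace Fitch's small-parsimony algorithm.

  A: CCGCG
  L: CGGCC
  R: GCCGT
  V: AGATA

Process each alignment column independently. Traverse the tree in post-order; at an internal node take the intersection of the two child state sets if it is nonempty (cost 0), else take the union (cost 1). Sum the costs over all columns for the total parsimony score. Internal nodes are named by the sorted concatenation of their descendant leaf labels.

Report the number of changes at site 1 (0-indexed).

2

[col 0] LR: children L:{C}, R:{G} ∪→ {C,G}; cost 1
[col 0] LRV: children LR:{C,G}, V:{A} ∪→ {A,C,G}; cost 1
[col 0] ALRV: children A:{C}, LRV:{A,C,G} ∩→ {C}; cost 0
[col 1] LR: children L:{G}, R:{C} ∪→ {C,G}; cost 1
[col 1] LRV: children LR:{C,G}, V:{G} ∩→ {G}; cost 0
[col 1] ALRV: children A:{C}, LRV:{G} ∪→ {C,G}; cost 1
[col 2] LR: children L:{G}, R:{C} ∪→ {C,G}; cost 1
[col 2] LRV: children LR:{C,G}, V:{A} ∪→ {A,C,G}; cost 1
[col 2] ALRV: children A:{G}, LRV:{A,C,G} ∩→ {G}; cost 0
[col 3] LR: children L:{C}, R:{G} ∪→ {C,G}; cost 1
[col 3] LRV: children LR:{C,G}, V:{T} ∪→ {C,G,T}; cost 1
[col 3] ALRV: children A:{C}, LRV:{C,G,T} ∩→ {C}; cost 0
[col 4] LR: children L:{C}, R:{T} ∪→ {C,T}; cost 1
[col 4] LRV: children LR:{C,T}, V:{A} ∪→ {A,C,T}; cost 1
[col 4] ALRV: children A:{G}, LRV:{A,C,T} ∪→ {A,C,G,T}; cost 1
per-site changes: [2, 2, 2, 2, 3]; total = 11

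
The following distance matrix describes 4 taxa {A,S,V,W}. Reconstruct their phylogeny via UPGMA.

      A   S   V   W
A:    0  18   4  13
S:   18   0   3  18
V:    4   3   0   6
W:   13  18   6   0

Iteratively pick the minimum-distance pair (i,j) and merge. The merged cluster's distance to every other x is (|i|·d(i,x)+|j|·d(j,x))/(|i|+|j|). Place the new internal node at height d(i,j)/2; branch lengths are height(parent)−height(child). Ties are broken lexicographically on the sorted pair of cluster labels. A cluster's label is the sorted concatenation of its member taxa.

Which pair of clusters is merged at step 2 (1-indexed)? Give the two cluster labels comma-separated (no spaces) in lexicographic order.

iteration 1: select S,V (d=3); attach at lengths (3/2, 3/2); label the merged cluster SV
  updated: d(A,SV)=11, d(SV,W)=12
iteration 2: select A,SV (d=11); attach at lengths (11/2, 4); label the merged cluster ASV
  updated: d(ASV,W)=37/3
iteration 3: select ASV,W (d=37/3); attach at lengths (2/3, 37/6); label the merged cluster ASVW
final tree: ((A:11/2,(S:3/2,V:3/2):4):2/3,W:37/6)
total length: 58/3

A,SV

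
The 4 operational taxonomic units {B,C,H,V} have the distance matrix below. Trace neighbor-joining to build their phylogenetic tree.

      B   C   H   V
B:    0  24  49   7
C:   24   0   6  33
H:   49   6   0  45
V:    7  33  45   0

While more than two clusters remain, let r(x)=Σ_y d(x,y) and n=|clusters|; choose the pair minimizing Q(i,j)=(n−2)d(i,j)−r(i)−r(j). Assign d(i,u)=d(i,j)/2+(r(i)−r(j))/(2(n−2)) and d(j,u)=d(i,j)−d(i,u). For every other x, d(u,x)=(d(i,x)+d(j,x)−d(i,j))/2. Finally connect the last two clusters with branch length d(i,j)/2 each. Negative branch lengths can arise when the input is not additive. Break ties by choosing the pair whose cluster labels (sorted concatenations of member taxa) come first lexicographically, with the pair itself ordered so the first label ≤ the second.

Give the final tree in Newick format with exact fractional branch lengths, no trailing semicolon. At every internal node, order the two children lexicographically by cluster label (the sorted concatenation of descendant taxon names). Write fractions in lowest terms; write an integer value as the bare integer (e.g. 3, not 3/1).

(((B:9/4,V:19/4):125/4,C:-25/4):49/8,H:49/8)

1. join B+V (d=7, Q=-151) ⇒ BV; edges |B|=9/4, |V|=19/4
  updated: d(BV,C)=25, d(BV,H)=87/2
2. join BV+C (d=25, Q=-149/2) ⇒ BCV; edges |BV|=125/4, |C|=-25/4
  updated: d(BCV,H)=49/4
3. join BCV+H (d=49/4) ⇒ BCHV; edges |BCV|=49/8, |H|=49/8
final tree: (((B:9/4,V:19/4):125/4,C:-25/4):49/8,H:49/8)
total length: 177/4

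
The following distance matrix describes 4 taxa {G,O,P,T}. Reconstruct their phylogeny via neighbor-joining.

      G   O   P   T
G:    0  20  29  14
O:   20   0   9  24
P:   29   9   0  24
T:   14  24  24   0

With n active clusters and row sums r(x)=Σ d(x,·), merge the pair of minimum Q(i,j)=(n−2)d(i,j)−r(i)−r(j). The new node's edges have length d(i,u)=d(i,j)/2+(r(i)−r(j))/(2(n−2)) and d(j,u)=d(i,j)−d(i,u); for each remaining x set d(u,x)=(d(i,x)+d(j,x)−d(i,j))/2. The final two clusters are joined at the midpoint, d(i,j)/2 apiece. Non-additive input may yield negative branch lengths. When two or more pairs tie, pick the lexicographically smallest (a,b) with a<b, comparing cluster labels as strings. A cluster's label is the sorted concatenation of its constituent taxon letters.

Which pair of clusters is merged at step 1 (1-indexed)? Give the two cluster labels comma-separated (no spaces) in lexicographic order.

iteration 1: select G,T (d=14, Q=-97); attach at lengths (29/4, 27/4); label the merged cluster GT
  updated: d(GT,O)=15, d(GT,P)=39/2
iteration 2: select GT,O (d=15, Q=-87/2); attach at lengths (51/4, 9/4); label the merged cluster GOT
  updated: d(GOT,P)=27/4
iteration 3: select GOT,P (d=27/4); attach at lengths (27/8, 27/8); label the merged cluster GOPT
final tree: (((G:29/4,T:27/4):51/4,O:9/4):27/8,P:27/8)
total length: 143/4

G,T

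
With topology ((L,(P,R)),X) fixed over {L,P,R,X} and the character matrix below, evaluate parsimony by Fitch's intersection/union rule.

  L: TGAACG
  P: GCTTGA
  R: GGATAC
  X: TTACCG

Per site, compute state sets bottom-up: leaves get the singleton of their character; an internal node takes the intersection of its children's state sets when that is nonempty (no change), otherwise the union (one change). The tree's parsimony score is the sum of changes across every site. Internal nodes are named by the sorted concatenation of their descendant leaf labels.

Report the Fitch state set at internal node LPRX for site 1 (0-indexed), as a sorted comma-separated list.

PR@0: {G} ∩ {G} = {G} (intersection, +0)
LPR@0: {T} ∪ {G} = {G,T} (union, +1)
LPRX@0: {G,T} ∩ {T} = {T} (intersection, +0)
PR@1: {C} ∪ {G} = {C,G} (union, +1)
LPR@1: {G} ∩ {C,G} = {G} (intersection, +0)
LPRX@1: {G} ∪ {T} = {G,T} (union, +1)
PR@2: {T} ∪ {A} = {A,T} (union, +1)
LPR@2: {A} ∩ {A,T} = {A} (intersection, +0)
LPRX@2: {A} ∩ {A} = {A} (intersection, +0)
PR@3: {T} ∩ {T} = {T} (intersection, +0)
LPR@3: {A} ∪ {T} = {A,T} (union, +1)
LPRX@3: {A,T} ∪ {C} = {A,C,T} (union, +1)
PR@4: {G} ∪ {A} = {A,G} (union, +1)
LPR@4: {C} ∪ {A,G} = {A,C,G} (union, +1)
LPRX@4: {A,C,G} ∩ {C} = {C} (intersection, +0)
PR@5: {A} ∪ {C} = {A,C} (union, +1)
LPR@5: {G} ∪ {A,C} = {A,C,G} (union, +1)
LPRX@5: {A,C,G} ∩ {G} = {G} (intersection, +0)
per-site changes: [1, 2, 1, 2, 2, 2]; total = 10

G,T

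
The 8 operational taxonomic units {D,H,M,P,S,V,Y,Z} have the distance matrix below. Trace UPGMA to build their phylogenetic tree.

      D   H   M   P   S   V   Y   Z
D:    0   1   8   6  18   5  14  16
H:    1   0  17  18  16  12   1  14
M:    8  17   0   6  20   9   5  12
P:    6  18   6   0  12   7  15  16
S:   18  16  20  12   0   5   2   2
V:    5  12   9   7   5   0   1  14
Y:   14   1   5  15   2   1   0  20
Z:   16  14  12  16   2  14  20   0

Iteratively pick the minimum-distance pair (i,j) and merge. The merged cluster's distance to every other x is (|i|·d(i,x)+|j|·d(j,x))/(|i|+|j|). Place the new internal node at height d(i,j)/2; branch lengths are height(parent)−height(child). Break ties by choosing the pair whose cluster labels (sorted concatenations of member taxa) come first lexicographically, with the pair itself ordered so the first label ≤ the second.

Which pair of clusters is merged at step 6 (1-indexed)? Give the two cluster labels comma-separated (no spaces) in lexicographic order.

DHVY,MP

step 1: merge (D,H) at d=1; branch lengths D→1/2, H→1/2; new cluster DH
  updated: d(DH,M)=25/2, d(DH,P)=12, d(DH,S)=17, d(DH,V)=17/2, d(DH,Y)=15/2, d(DH,Z)=15
step 2: merge (V,Y) at d=1; branch lengths V→1/2, Y→1/2; new cluster VY
  updated: d(DH,VY)=8, d(M,VY)=7, d(P,VY)=11, d(S,VY)=7/2, d(VY,Z)=17
step 3: merge (S,Z) at d=2; branch lengths S→1, Z→1; new cluster SZ
  updated: d(DH,SZ)=16, d(M,SZ)=16, d(P,SZ)=14, d(SZ,VY)=41/4
step 4: merge (M,P) at d=6; branch lengths M→3, P→3; new cluster MP
  updated: d(DH,MP)=49/4, d(MP,SZ)=15, d(MP,VY)=9
step 5: merge (DH,VY) at d=8; branch lengths DH→7/2, VY→7/2; new cluster DHVY
  updated: d(DHVY,MP)=85/8, d(DHVY,SZ)=105/8
step 6: merge (DHVY,MP) at d=85/8; branch lengths DHVY→21/16, MP→37/16; new cluster DHMPVY
  updated: d(DHMPVY,SZ)=55/4
step 7: merge (DHMPVY,SZ) at d=55/4; branch lengths DHMPVY→25/16, SZ→47/8; new cluster DHMPSVYZ
final tree: ((((D:1/2,H:1/2):7/2,(V:1/2,Y:1/2):7/2):21/16,(M:3,P:3):37/16):25/16,(S:1,Z:1):47/8)
total length: 449/16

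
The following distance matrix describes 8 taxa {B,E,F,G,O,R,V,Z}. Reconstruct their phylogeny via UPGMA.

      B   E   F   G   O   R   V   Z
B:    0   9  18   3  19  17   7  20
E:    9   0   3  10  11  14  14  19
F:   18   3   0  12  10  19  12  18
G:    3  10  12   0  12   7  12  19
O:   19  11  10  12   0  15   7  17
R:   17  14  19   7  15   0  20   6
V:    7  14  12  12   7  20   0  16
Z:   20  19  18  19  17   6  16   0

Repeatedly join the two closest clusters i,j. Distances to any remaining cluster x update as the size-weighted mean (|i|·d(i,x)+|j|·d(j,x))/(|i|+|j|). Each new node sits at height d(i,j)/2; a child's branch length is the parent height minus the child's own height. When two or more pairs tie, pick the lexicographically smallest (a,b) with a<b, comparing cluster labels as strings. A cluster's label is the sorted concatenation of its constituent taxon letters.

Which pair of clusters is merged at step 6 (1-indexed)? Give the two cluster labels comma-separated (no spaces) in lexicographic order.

BG,EFOV

1. join B+G (d=3) ⇒ BG; edges |B|=3/2, |G|=3/2
  updated: d(BG,E)=19/2, d(BG,F)=15, d(BG,O)=31/2, d(BG,R)=12, d(BG,V)=19/2, d(BG,Z)=39/2
2. join E+F (d=3) ⇒ EF; edges |E|=3/2, |F|=3/2
  updated: d(BG,EF)=49/4, d(EF,O)=21/2, d(EF,R)=33/2, d(EF,V)=13, d(EF,Z)=37/2
3. join R+Z (d=6) ⇒ RZ; edges |R|=3, |Z|=3
  updated: d(BG,RZ)=63/4, d(EF,RZ)=35/2, d(O,RZ)=16, d(RZ,V)=18
4. join O+V (d=7) ⇒ OV; edges |O|=7/2, |V|=7/2
  updated: d(BG,OV)=25/2, d(EF,OV)=47/4, d(OV,RZ)=17
5. join EF+OV (d=47/4) ⇒ EFOV; edges |EF|=35/8, |OV|=19/8
  updated: d(BG,EFOV)=99/8, d(EFOV,RZ)=69/4
6. join BG+EFOV (d=99/8) ⇒ BEFGOV; edges |BG|=75/16, |EFOV|=5/16
  updated: d(BEFGOV,RZ)=67/4
7. join BEFGOV+RZ (d=67/4) ⇒ BEFGORVZ; edges |BEFGOV|=35/16, |RZ|=43/8
final tree: (((B:3/2,G:3/2):75/16,((E:3/2,F:3/2):35/8,(O:7/2,V:7/2):19/8):5/16):35/16,(R:3,Z:3):43/8)
total length: 613/16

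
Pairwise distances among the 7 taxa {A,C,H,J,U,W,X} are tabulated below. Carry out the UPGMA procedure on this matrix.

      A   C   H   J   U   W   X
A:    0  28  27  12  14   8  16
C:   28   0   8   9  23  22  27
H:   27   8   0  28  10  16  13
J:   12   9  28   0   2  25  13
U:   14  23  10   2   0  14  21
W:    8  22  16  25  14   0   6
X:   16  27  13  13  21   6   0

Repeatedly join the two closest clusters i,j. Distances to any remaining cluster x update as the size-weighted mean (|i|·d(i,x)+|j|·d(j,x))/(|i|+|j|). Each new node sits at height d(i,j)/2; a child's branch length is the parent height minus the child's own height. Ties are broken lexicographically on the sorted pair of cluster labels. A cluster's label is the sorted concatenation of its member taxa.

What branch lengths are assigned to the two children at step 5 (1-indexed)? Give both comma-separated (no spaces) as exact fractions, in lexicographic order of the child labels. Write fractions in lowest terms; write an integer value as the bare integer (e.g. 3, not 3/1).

1. join J+U (d=2) ⇒ JU; edges |J|=1, |U|=1
  updated: d(A,JU)=13, d(C,JU)=16, d(H,JU)=19, d(JU,W)=39/2, d(JU,X)=17
2. join W+X (d=6) ⇒ WX; edges |W|=3, |X|=3
  updated: d(A,WX)=12, d(C,WX)=49/2, d(H,WX)=29/2, d(JU,WX)=73/4
3. join C+H (d=8) ⇒ CH; edges |C|=4, |H|=4
  updated: d(A,CH)=55/2, d(CH,JU)=35/2, d(CH,WX)=39/2
4. join A+WX (d=12) ⇒ AWX; edges |A|=6, |WX|=3
  updated: d(AWX,CH)=133/6, d(AWX,JU)=33/2
5. join AWX+JU (d=33/2) ⇒ AJUWX; edges |AWX|=9/4, |JU|=29/4
  updated: d(AJUWX,CH)=203/10
6. join AJUWX+CH (d=203/10) ⇒ ACHJUWX; edges |AJUWX|=19/10, |CH|=123/20
final tree: (((A:6,(W:3,X:3):3):9/4,(J:1,U:1):29/4):19/10,(C:4,H:4):123/20)
total length: 851/20

9/4,29/4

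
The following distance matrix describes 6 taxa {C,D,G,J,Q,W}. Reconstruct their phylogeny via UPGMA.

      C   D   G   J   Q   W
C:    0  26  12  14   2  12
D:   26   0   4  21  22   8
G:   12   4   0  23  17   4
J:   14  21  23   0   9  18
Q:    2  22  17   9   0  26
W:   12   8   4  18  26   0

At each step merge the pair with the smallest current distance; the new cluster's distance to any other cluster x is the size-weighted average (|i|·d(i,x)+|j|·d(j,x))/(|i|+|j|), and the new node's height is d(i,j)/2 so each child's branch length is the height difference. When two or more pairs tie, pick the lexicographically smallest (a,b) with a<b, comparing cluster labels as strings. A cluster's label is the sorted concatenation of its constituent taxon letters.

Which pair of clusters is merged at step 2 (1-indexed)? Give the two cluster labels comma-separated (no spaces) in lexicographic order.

D,G

step 1: merge (C,Q) at d=2; branch lengths C→1, Q→1; new cluster CQ
  updated: d(CQ,D)=24, d(CQ,G)=29/2, d(CQ,J)=23/2, d(CQ,W)=19
step 2: merge (D,G) at d=4; branch lengths D→2, G→2; new cluster DG
  updated: d(CQ,DG)=77/4, d(DG,J)=22, d(DG,W)=6
step 3: merge (DG,W) at d=6; branch lengths DG→1, W→3; new cluster DGW
  updated: d(CQ,DGW)=115/6, d(DGW,J)=62/3
step 4: merge (CQ,J) at d=23/2; branch lengths CQ→19/4, J→23/4; new cluster CJQ
  updated: d(CJQ,DGW)=59/3
step 5: merge (CJQ,DGW) at d=59/3; branch lengths CJQ→49/12, DGW→41/6; new cluster CDGJQW
final tree: (((C:1,Q:1):19/4,J:23/4):49/12,((D:2,G:2):1,W:3):41/6)
total length: 377/12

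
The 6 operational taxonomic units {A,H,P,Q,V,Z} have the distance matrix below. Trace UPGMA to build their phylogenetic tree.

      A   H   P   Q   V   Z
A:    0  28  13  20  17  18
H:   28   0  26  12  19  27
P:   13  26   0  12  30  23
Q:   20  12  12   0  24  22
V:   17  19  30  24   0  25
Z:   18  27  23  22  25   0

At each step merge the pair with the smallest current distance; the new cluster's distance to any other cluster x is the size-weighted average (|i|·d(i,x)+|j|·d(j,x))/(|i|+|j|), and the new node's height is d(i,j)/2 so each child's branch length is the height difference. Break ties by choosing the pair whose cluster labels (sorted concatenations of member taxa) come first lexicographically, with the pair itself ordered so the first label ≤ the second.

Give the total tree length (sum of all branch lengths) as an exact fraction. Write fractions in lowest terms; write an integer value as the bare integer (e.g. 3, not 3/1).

step 1: merge (H,Q) at d=12; branch lengths H→6, Q→6; new cluster HQ
  updated: d(A,HQ)=24, d(HQ,P)=19, d(HQ,V)=43/2, d(HQ,Z)=49/2
step 2: merge (A,P) at d=13; branch lengths A→13/2, P→13/2; new cluster AP
  updated: d(AP,HQ)=43/2, d(AP,V)=47/2, d(AP,Z)=41/2
step 3: merge (AP,Z) at d=41/2; branch lengths AP→15/4, Z→41/4; new cluster APZ
  updated: d(APZ,HQ)=45/2, d(APZ,V)=24
step 4: merge (HQ,V) at d=43/2; branch lengths HQ→19/4, V→43/4; new cluster HQV
  updated: d(APZ,HQV)=23
step 5: merge (APZ,HQV) at d=23; branch lengths APZ→5/4, HQV→3/4; new cluster AHPQVZ
final tree: (((A:13/2,P:13/2):15/4,Z:41/4):5/4,((H:6,Q:6):19/4,V:43/4):3/4)
total length: 113/2

113/2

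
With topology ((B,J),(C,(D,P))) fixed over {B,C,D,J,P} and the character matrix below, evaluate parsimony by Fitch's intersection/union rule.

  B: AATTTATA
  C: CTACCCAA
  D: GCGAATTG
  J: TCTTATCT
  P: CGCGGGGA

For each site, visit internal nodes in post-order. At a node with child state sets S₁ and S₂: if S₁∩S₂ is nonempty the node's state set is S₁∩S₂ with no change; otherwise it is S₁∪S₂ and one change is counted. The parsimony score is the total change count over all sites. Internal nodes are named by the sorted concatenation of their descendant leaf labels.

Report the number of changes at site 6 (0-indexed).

3

BJ@0: {A} ∪ {T} = {A,T} (union, +1)
DP@0: {G} ∪ {C} = {C,G} (union, +1)
CDP@0: {C} ∩ {C,G} = {C} (intersection, +0)
BCDJP@0: {A,T} ∪ {C} = {A,C,T} (union, +1)
BJ@1: {A} ∪ {C} = {A,C} (union, +1)
DP@1: {C} ∪ {G} = {C,G} (union, +1)
CDP@1: {T} ∪ {C,G} = {C,G,T} (union, +1)
BCDJP@1: {A,C} ∩ {C,G,T} = {C} (intersection, +0)
BJ@2: {T} ∩ {T} = {T} (intersection, +0)
DP@2: {G} ∪ {C} = {C,G} (union, +1)
CDP@2: {A} ∪ {C,G} = {A,C,G} (union, +1)
BCDJP@2: {T} ∪ {A,C,G} = {A,C,G,T} (union, +1)
BJ@3: {T} ∩ {T} = {T} (intersection, +0)
DP@3: {A} ∪ {G} = {A,G} (union, +1)
CDP@3: {C} ∪ {A,G} = {A,C,G} (union, +1)
BCDJP@3: {T} ∪ {A,C,G} = {A,C,G,T} (union, +1)
BJ@4: {T} ∪ {A} = {A,T} (union, +1)
DP@4: {A} ∪ {G} = {A,G} (union, +1)
CDP@4: {C} ∪ {A,G} = {A,C,G} (union, +1)
BCDJP@4: {A,T} ∩ {A,C,G} = {A} (intersection, +0)
BJ@5: {A} ∪ {T} = {A,T} (union, +1)
DP@5: {T} ∪ {G} = {G,T} (union, +1)
CDP@5: {C} ∪ {G,T} = {C,G,T} (union, +1)
BCDJP@5: {A,T} ∩ {C,G,T} = {T} (intersection, +0)
BJ@6: {T} ∪ {C} = {C,T} (union, +1)
DP@6: {T} ∪ {G} = {G,T} (union, +1)
CDP@6: {A} ∪ {G,T} = {A,G,T} (union, +1)
BCDJP@6: {C,T} ∩ {A,G,T} = {T} (intersection, +0)
BJ@7: {A} ∪ {T} = {A,T} (union, +1)
DP@7: {G} ∪ {A} = {A,G} (union, +1)
CDP@7: {A} ∩ {A,G} = {A} (intersection, +0)
BCDJP@7: {A,T} ∩ {A} = {A} (intersection, +0)
per-site changes: [3, 3, 3, 3, 3, 3, 3, 2]; total = 23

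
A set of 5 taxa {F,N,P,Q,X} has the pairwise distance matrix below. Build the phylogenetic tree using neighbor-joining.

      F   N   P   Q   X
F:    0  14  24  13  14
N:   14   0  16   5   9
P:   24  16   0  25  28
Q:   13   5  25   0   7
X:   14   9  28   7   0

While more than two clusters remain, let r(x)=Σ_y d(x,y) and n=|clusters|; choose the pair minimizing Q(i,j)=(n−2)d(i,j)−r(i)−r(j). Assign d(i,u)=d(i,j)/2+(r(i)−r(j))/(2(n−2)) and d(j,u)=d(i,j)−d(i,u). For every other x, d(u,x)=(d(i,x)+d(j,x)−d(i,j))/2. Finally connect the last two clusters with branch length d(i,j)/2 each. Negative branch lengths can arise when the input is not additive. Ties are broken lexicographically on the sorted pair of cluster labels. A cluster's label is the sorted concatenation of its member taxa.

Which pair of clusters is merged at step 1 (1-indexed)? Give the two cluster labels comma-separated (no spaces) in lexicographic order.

1. join N+P (d=16, Q=-89) ⇒ NP; edges |N|=-1/6, |P|=97/6
  updated: d(F,NP)=11, d(NP,Q)=7, d(NP,X)=21/2
2. join F+NP (d=11, Q=-89/2) ⇒ FNP; edges |F|=63/8, |NP|=25/8
  updated: d(FNP,Q)=9/2, d(FNP,X)=27/4
3. join FNP+Q (d=9/2, Q=-73/4) ⇒ FNPQ; edges |FNP|=17/8, |Q|=19/8
  updated: d(FNPQ,X)=37/8
4. join FNPQ+X (d=37/8) ⇒ FNPQX; edges |FNPQ|=37/16, |X|=37/16
final tree: (((F:63/8,(N:-1/6,P:97/6):25/8):17/8,Q:19/8):37/16,X:37/16)
total length: 289/8

N,P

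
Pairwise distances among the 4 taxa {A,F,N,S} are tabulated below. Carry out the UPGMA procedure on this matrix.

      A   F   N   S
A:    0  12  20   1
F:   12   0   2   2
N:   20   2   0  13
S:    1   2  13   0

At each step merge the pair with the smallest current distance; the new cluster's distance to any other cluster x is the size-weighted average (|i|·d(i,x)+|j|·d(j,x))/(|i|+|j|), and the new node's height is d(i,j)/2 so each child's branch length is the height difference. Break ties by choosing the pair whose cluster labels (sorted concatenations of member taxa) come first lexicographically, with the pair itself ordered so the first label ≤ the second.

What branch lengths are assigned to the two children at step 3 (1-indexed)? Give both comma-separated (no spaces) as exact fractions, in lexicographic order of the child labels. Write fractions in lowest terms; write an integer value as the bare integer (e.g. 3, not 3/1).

step 1: merge (A,S) at d=1; branch lengths A→1/2, S→1/2; new cluster AS
  updated: d(AS,F)=7, d(AS,N)=33/2
step 2: merge (F,N) at d=2; branch lengths F→1, N→1; new cluster FN
  updated: d(AS,FN)=47/4
step 3: merge (AS,FN) at d=47/4; branch lengths AS→43/8, FN→39/8; new cluster AFNS
final tree: ((A:1/2,S:1/2):43/8,(F:1,N:1):39/8)
total length: 53/4

43/8,39/8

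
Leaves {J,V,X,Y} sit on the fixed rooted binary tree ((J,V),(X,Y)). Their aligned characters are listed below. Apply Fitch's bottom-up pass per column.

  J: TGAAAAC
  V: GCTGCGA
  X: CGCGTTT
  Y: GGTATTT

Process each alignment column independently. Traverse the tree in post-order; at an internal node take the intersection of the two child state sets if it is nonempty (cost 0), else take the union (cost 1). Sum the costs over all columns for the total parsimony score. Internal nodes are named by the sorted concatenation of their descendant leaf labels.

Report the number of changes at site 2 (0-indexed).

JV@0: {T} ∪ {G} = {G,T} (union, +1)
XY@0: {C} ∪ {G} = {C,G} (union, +1)
JVXY@0: {G,T} ∩ {C,G} = {G} (intersection, +0)
JV@1: {G} ∪ {C} = {C,G} (union, +1)
XY@1: {G} ∩ {G} = {G} (intersection, +0)
JVXY@1: {C,G} ∩ {G} = {G} (intersection, +0)
JV@2: {A} ∪ {T} = {A,T} (union, +1)
XY@2: {C} ∪ {T} = {C,T} (union, +1)
JVXY@2: {A,T} ∩ {C,T} = {T} (intersection, +0)
JV@3: {A} ∪ {G} = {A,G} (union, +1)
XY@3: {G} ∪ {A} = {A,G} (union, +1)
JVXY@3: {A,G} ∩ {A,G} = {A,G} (intersection, +0)
JV@4: {A} ∪ {C} = {A,C} (union, +1)
XY@4: {T} ∩ {T} = {T} (intersection, +0)
JVXY@4: {A,C} ∪ {T} = {A,C,T} (union, +1)
JV@5: {A} ∪ {G} = {A,G} (union, +1)
XY@5: {T} ∩ {T} = {T} (intersection, +0)
JVXY@5: {A,G} ∪ {T} = {A,G,T} (union, +1)
JV@6: {C} ∪ {A} = {A,C} (union, +1)
XY@6: {T} ∩ {T} = {T} (intersection, +0)
JVXY@6: {A,C} ∪ {T} = {A,C,T} (union, +1)
per-site changes: [2, 1, 2, 2, 2, 2, 2]; total = 13

2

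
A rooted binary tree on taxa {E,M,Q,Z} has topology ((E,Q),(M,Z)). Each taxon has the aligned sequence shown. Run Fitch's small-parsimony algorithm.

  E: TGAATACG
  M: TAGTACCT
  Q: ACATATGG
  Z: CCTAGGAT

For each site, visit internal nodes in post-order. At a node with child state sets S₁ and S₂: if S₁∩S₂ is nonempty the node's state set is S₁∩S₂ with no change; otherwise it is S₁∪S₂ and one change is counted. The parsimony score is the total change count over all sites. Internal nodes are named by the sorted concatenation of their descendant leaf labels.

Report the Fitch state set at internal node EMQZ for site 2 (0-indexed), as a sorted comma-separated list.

A,G,T

EQ@0: {T} ∪ {A} = {A,T} (union, +1)
MZ@0: {T} ∪ {C} = {C,T} (union, +1)
EMQZ@0: {A,T} ∩ {C,T} = {T} (intersection, +0)
EQ@1: {G} ∪ {C} = {C,G} (union, +1)
MZ@1: {A} ∪ {C} = {A,C} (union, +1)
EMQZ@1: {C,G} ∩ {A,C} = {C} (intersection, +0)
EQ@2: {A} ∩ {A} = {A} (intersection, +0)
MZ@2: {G} ∪ {T} = {G,T} (union, +1)
EMQZ@2: {A} ∪ {G,T} = {A,G,T} (union, +1)
EQ@3: {A} ∪ {T} = {A,T} (union, +1)
MZ@3: {T} ∪ {A} = {A,T} (union, +1)
EMQZ@3: {A,T} ∩ {A,T} = {A,T} (intersection, +0)
EQ@4: {T} ∪ {A} = {A,T} (union, +1)
MZ@4: {A} ∪ {G} = {A,G} (union, +1)
EMQZ@4: {A,T} ∩ {A,G} = {A} (intersection, +0)
EQ@5: {A} ∪ {T} = {A,T} (union, +1)
MZ@5: {C} ∪ {G} = {C,G} (union, +1)
EMQZ@5: {A,T} ∪ {C,G} = {A,C,G,T} (union, +1)
EQ@6: {C} ∪ {G} = {C,G} (union, +1)
MZ@6: {C} ∪ {A} = {A,C} (union, +1)
EMQZ@6: {C,G} ∩ {A,C} = {C} (intersection, +0)
EQ@7: {G} ∩ {G} = {G} (intersection, +0)
MZ@7: {T} ∩ {T} = {T} (intersection, +0)
EMQZ@7: {G} ∪ {T} = {G,T} (union, +1)
per-site changes: [2, 2, 2, 2, 2, 3, 2, 1]; total = 16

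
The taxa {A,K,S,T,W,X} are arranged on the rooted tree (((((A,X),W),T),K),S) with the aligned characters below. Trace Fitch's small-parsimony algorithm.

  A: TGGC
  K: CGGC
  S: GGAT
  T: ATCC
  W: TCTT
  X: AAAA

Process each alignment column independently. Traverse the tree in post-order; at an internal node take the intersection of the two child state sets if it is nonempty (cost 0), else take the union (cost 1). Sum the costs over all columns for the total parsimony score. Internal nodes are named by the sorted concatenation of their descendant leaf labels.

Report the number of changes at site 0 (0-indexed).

site 0, node AX: A={T} ∪ X={A} → {A,T} (+1)
site 0, node AWX: AX={A,T} ∩ W={T} → {T} (+0)
site 0, node ATWX: AWX={T} ∪ T={A} → {A,T} (+1)
site 0, node AKTWX: ATWX={A,T} ∪ K={C} → {A,C,T} (+1)
site 0, node AKSTWX: AKTWX={A,C,T} ∪ S={G} → {A,C,G,T} (+1)
site 1, node AX: A={G} ∪ X={A} → {A,G} (+1)
site 1, node AWX: AX={A,G} ∪ W={C} → {A,C,G} (+1)
site 1, node ATWX: AWX={A,C,G} ∪ T={T} → {A,C,G,T} (+1)
site 1, node AKTWX: ATWX={A,C,G,T} ∩ K={G} → {G} (+0)
site 1, node AKSTWX: AKTWX={G} ∩ S={G} → {G} (+0)
site 2, node AX: A={G} ∪ X={A} → {A,G} (+1)
site 2, node AWX: AX={A,G} ∪ W={T} → {A,G,T} (+1)
site 2, node ATWX: AWX={A,G,T} ∪ T={C} → {A,C,G,T} (+1)
site 2, node AKTWX: ATWX={A,C,G,T} ∩ K={G} → {G} (+0)
site 2, node AKSTWX: AKTWX={G} ∪ S={A} → {A,G} (+1)
site 3, node AX: A={C} ∪ X={A} → {A,C} (+1)
site 3, node AWX: AX={A,C} ∪ W={T} → {A,C,T} (+1)
site 3, node ATWX: AWX={A,C,T} ∩ T={C} → {C} (+0)
site 3, node AKTWX: ATWX={C} ∩ K={C} → {C} (+0)
site 3, node AKSTWX: AKTWX={C} ∪ S={T} → {C,T} (+1)
per-site changes: [4, 3, 4, 3]; total = 14

4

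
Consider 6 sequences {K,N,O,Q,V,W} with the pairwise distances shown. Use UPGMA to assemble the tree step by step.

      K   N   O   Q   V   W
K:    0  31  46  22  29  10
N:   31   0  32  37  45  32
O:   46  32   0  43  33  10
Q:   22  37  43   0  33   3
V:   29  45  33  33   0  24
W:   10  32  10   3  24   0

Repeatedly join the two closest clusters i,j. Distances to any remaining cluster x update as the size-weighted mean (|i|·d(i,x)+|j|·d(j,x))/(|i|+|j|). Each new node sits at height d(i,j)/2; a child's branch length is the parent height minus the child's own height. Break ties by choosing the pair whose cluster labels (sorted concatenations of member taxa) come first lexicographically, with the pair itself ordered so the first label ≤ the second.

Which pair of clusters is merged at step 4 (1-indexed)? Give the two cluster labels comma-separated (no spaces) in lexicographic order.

1. join Q+W (d=3) ⇒ QW; edges |Q|=3/2, |W|=3/2
  updated: d(K,QW)=16, d(N,QW)=69/2, d(O,QW)=53/2, d(QW,V)=57/2
2. join K+QW (d=16) ⇒ KQW; edges |K|=8, |QW|=13/2
  updated: d(KQW,N)=100/3, d(KQW,O)=33, d(KQW,V)=86/3
3. join KQW+V (d=86/3) ⇒ KQVW; edges |KQW|=19/3, |V|=43/3
  updated: d(KQVW,N)=145/4, d(KQVW,O)=33
4. join N+O (d=32) ⇒ NO; edges |N|=16, |O|=16
  updated: d(KQVW,NO)=277/8
5. join KQVW+NO (d=277/8) ⇒ KNOQVW; edges |KQVW|=143/48, |NO|=21/16
final tree: (((K:8,(Q:3/2,W:3/2):13/2):19/3,V:43/3):143/48,(N:16,O:16):21/16)
total length: 1787/24

N,O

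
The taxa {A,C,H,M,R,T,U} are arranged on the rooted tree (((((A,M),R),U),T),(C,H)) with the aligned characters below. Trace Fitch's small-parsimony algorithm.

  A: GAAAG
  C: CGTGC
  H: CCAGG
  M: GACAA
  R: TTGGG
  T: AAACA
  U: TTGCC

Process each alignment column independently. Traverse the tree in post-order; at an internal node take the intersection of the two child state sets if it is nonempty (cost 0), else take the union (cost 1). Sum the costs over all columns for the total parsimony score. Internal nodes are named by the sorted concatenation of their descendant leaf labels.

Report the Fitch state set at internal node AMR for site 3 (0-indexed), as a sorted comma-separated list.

A,G

site 0, node AM: A={G} ∩ M={G} → {G} (+0)
site 0, node AMR: AM={G} ∪ R={T} → {G,T} (+1)
site 0, node AMRU: AMR={G,T} ∩ U={T} → {T} (+0)
site 0, node AMRTU: AMRU={T} ∪ T={A} → {A,T} (+1)
site 0, node CH: C={C} ∩ H={C} → {C} (+0)
site 0, node ACHMRTU: AMRTU={A,T} ∪ CH={C} → {A,C,T} (+1)
site 1, node AM: A={A} ∩ M={A} → {A} (+0)
site 1, node AMR: AM={A} ∪ R={T} → {A,T} (+1)
site 1, node AMRU: AMR={A,T} ∩ U={T} → {T} (+0)
site 1, node AMRTU: AMRU={T} ∪ T={A} → {A,T} (+1)
site 1, node CH: C={G} ∪ H={C} → {C,G} (+1)
site 1, node ACHMRTU: AMRTU={A,T} ∪ CH={C,G} → {A,C,G,T} (+1)
site 2, node AM: A={A} ∪ M={C} → {A,C} (+1)
site 2, node AMR: AM={A,C} ∪ R={G} → {A,C,G} (+1)
site 2, node AMRU: AMR={A,C,G} ∩ U={G} → {G} (+0)
site 2, node AMRTU: AMRU={G} ∪ T={A} → {A,G} (+1)
site 2, node CH: C={T} ∪ H={A} → {A,T} (+1)
site 2, node ACHMRTU: AMRTU={A,G} ∩ CH={A,T} → {A} (+0)
site 3, node AM: A={A} ∩ M={A} → {A} (+0)
site 3, node AMR: AM={A} ∪ R={G} → {A,G} (+1)
site 3, node AMRU: AMR={A,G} ∪ U={C} → {A,C,G} (+1)
site 3, node AMRTU: AMRU={A,C,G} ∩ T={C} → {C} (+0)
site 3, node CH: C={G} ∩ H={G} → {G} (+0)
site 3, node ACHMRTU: AMRTU={C} ∪ CH={G} → {C,G} (+1)
site 4, node AM: A={G} ∪ M={A} → {A,G} (+1)
site 4, node AMR: AM={A,G} ∩ R={G} → {G} (+0)
site 4, node AMRU: AMR={G} ∪ U={C} → {C,G} (+1)
site 4, node AMRTU: AMRU={C,G} ∪ T={A} → {A,C,G} (+1)
site 4, node CH: C={C} ∪ H={G} → {C,G} (+1)
site 4, node ACHMRTU: AMRTU={A,C,G} ∩ CH={C,G} → {C,G} (+0)
per-site changes: [3, 4, 4, 3, 4]; total = 18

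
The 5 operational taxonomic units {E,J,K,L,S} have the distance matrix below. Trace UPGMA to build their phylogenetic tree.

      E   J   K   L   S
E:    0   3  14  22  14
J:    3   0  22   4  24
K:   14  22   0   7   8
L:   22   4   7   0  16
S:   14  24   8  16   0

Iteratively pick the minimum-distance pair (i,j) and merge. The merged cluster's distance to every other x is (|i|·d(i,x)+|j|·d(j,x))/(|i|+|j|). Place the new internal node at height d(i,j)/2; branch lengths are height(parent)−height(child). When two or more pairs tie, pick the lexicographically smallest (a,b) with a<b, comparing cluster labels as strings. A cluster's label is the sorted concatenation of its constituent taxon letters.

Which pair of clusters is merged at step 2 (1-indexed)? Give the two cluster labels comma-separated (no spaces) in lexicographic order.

iteration 1: select E,J (d=3); attach at lengths (3/2, 3/2); label the merged cluster EJ
  updated: d(EJ,K)=18, d(EJ,L)=13, d(EJ,S)=19
iteration 2: select K,L (d=7); attach at lengths (7/2, 7/2); label the merged cluster KL
  updated: d(EJ,KL)=31/2, d(KL,S)=12
iteration 3: select KL,S (d=12); attach at lengths (5/2, 6); label the merged cluster KLS
  updated: d(EJ,KLS)=50/3
iteration 4: select EJ,KLS (d=50/3); attach at lengths (41/6, 7/3); label the merged cluster EJKLS
final tree: ((E:3/2,J:3/2):41/6,((K:7/2,L:7/2):5/2,S:6):7/3)
total length: 83/3

K,L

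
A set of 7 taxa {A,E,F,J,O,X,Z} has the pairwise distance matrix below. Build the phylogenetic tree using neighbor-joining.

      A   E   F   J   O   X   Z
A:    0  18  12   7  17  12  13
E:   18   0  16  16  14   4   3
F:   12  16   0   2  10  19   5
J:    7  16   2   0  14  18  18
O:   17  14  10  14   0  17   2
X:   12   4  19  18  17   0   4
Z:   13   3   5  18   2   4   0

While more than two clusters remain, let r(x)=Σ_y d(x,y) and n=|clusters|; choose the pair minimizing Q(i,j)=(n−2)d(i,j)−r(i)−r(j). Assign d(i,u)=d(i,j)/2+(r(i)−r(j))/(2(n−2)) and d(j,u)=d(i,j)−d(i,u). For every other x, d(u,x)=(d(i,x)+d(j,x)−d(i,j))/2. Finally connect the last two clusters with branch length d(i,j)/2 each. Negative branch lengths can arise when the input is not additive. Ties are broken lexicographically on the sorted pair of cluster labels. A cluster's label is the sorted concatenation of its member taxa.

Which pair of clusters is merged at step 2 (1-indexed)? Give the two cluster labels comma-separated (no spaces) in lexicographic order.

1. join F+J (d=2, Q=-129) ⇒ FJ; edges |F|=-1/10, |J|=21/10
  updated: d(A,FJ)=17/2, d(E,FJ)=15, d(FJ,O)=11, d(FJ,X)=35/2, d(FJ,Z)=21/2
2. join A+FJ (d=17/2, Q=-97) ⇒ AFJ; edges |A|=5, |FJ|=7/2
  updated: d(AFJ,E)=49/4, d(AFJ,O)=39/4, d(AFJ,X)=21/2, d(AFJ,Z)=15/2
3. join E+X (d=4, Q=-227/4) ⇒ EX; edges |E|=13/8, |X|=19/8
  updated: d(AFJ,EX)=75/8, d(EX,O)=27/2, d(EX,Z)=3/2
4. join AFJ+O (d=39/4, Q=-259/8) ⇒ AFJO; edges |AFJ|=167/32, |O|=145/32
  updated: d(AFJO,EX)=105/16, d(AFJO,Z)=-1/8
5. join AFJO+EX (d=105/16, Q=-127/16) ⇒ AEFJOX; edges |AFJO|=79/32, |EX|=131/32
  updated: d(AEFJOX,Z)=-83/32
6. join AEFJOX+Z (d=-83/32) ⇒ AEFJOXZ; edges |AEFJOX|=-83/64, |Z|=-83/64
final tree: ((((A:5,(F:-1/10,J:21/10):7/2):167/32,O:145/32):79/32,(E:13/8,X:19/8):131/32):-83/64,Z:-83/64)
total length: 903/32

A,FJ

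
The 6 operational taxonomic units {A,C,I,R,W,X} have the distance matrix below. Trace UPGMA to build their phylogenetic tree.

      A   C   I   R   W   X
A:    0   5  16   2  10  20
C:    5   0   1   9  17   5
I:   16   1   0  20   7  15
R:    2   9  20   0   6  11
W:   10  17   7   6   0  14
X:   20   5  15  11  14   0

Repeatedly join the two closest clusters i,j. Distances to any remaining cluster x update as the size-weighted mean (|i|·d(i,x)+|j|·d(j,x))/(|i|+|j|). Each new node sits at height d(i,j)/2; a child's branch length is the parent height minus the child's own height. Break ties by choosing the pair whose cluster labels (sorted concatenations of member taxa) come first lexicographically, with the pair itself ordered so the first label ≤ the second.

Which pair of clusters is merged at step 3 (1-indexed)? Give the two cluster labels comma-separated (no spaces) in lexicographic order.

iteration 1: select C,I (d=1); attach at lengths (1/2, 1/2); label the merged cluster CI
  updated: d(A,CI)=21/2, d(CI,R)=29/2, d(CI,W)=12, d(CI,X)=10
iteration 2: select A,R (d=2); attach at lengths (1, 1); label the merged cluster AR
  updated: d(AR,CI)=25/2, d(AR,W)=8, d(AR,X)=31/2
iteration 3: select AR,W (d=8); attach at lengths (3, 4); label the merged cluster ARW
  updated: d(ARW,CI)=37/3, d(ARW,X)=15
iteration 4: select CI,X (d=10); attach at lengths (9/2, 5); label the merged cluster CIX
  updated: d(ARW,CIX)=119/9
iteration 5: select ARW,CIX (d=119/9); attach at lengths (47/18, 29/18); label the merged cluster ACIRWX
final tree: (((A:1,R:1):3,W:4):47/18,((C:1/2,I:1/2):9/2,X:5):29/18)
total length: 427/18

AR,W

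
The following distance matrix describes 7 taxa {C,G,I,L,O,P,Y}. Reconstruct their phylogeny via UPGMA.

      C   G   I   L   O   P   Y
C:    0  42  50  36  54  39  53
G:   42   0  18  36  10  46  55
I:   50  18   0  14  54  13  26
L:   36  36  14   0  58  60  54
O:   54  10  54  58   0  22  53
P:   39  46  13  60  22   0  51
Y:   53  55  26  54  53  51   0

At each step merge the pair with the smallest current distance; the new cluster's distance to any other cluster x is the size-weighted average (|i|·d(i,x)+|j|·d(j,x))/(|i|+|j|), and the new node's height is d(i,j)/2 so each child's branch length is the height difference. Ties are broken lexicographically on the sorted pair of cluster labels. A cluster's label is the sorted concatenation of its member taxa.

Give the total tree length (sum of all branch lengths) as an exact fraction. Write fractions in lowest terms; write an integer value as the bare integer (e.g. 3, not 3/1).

5651/48

iteration 1: select G,O (d=10); attach at lengths (5, 5); label the merged cluster GO
  updated: d(C,GO)=48, d(GO,I)=36, d(GO,L)=47, d(GO,P)=34, d(GO,Y)=54
iteration 2: select I,P (d=13); attach at lengths (13/2, 13/2); label the merged cluster IP
  updated: d(C,IP)=89/2, d(GO,IP)=35, d(IP,L)=37, d(IP,Y)=77/2
iteration 3: select GO,IP (d=35); attach at lengths (25/2, 11); label the merged cluster GIOP
  updated: d(C,GIOP)=185/4, d(GIOP,L)=42, d(GIOP,Y)=185/4
iteration 4: select C,L (d=36); attach at lengths (18, 18); label the merged cluster CL
  updated: d(CL,GIOP)=353/8, d(CL,Y)=107/2
iteration 5: select CL,GIOP (d=353/8); attach at lengths (65/16, 73/16); label the merged cluster CGILOP
  updated: d(CGILOP,Y)=146/3
iteration 6: select CGILOP,Y (d=146/3); attach at lengths (109/48, 73/3); label the merged cluster CGILOPY
final tree: (((C:18,L:18):65/16,((G:5,O:5):25/2,(I:13/2,P:13/2):11):73/16):109/48,Y:73/3)
total length: 5651/48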